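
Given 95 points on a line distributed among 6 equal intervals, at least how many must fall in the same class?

By pigeonhole with 95 objects and 6 categories: ceiling(95/6).

Final answer: 16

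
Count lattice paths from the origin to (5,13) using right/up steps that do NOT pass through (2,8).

Total paths to (5,13): C(18,13) = 8568.
Paths through (2,8): C(10,8) x C(8,5) = 2520.
Avoiding (2,8): 8568 - 2520.

Final answer: 6048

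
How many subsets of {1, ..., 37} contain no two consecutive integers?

Let a(n) count such subsets of {1, ..., n}. Either n is excluded (a(n-1) ways) or n is included, forcing n-1 out (a(n-2) ways), so a(n) = a(n-1) + a(n-2) with a(1)=2, a(2)=3.
Iterating the recurrence: a(1)=2, a(2)=3, a(3)=5, a(4)=8, a(5)=13, a(6)=21, a(7)=34, a(8)=55, a(9)=89, a(10)=144, a(11)=233, a(12)=377, a(13)=610, a(14)=987, a(15)=1597, a(16)=2584, a(17)=4181, a(18)=6765, a(19)=10946, a(20)=17711, a(21)=28657, a(22)=46368, a(23)=75025, a(24)=121393, a(25)=196418, a(26)=317811, a(27)=514229, a(28)=832040, a(29)=1346269, a(30)=2178309, a(31)=3524578, a(32)=5702887, a(33)=9227465, a(34)=14930352, a(35)=24157817, a(36)=39088169, a(37)=63245986.

Final answer: 63245986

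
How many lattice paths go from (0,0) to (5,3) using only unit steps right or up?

Each path has 5 right steps and 3 up steps in some order (8 steps total).
Choose which 3 of the 8 steps are up: C(8,3).

Final answer: C(8,3) = 56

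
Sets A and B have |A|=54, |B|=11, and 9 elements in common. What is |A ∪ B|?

|A union B| = |A| + |B| - |A intersect B| = 54 + 11 - 9.

Final answer: 56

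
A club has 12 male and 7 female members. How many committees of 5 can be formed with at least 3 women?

Sum over valid woman counts:
C(7,3)C(12,2) = 2310
C(7,4)C(12,1) = 420
C(7,5)C(12,0) = 21
Total: 2310 + 420 + 21.

Final answer: 2751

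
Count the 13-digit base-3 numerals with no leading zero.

These are the integers in [3^12, 3^13), so the count is 3^13 - 3^12 = 2 x 3^12.

Final answer: 1062882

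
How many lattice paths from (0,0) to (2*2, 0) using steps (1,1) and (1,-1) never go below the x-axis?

Total monotonic paths to (2,2): C(4,2) = 6.
Paths that cross above y=x (reflection bijection): C(4,3) = 4.
Valid Dyck paths: 6 - 4.
(This is the Catalan number C_{2}.)

Final answer: C_{2} = 2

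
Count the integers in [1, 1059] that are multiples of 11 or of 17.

Multiples of 11: 96. Multiples of 17: 62. Of both (lcm=187): 5.
By inclusion-exclusion: 96 + 62 - 5.

Final answer: 153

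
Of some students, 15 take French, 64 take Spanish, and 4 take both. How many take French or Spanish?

|A union B| = |A| + |B| - |A intersect B| = 15 + 64 - 4.

Final answer: 75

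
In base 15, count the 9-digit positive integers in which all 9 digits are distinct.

The leading digit has 14 choices (anything but zero); the next has 14 (anything but the first), then 13, and so on, one fewer each time.
Total: 14 x 14 x 13 x 12 x 11 x 10 x 9 x 8 x 7.

Final answer: 1695133440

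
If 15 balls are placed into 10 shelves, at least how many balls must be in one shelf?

By the pigeonhole principle: ceiling(15/10).

Final answer: 2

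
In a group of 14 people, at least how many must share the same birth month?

There are 12 possible values for birth month. With 14 people and 12 categories, by pigeonhole: ceiling(14/12).

Final answer: 2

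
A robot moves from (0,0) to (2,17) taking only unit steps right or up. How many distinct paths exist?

Each path has 2 right steps and 17 up steps in some order (19 steps total).
Choose which 17 of the 19 steps are up: C(19,17).

Final answer: C(19,17) = 171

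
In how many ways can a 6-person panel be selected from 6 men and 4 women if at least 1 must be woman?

Sum over valid woman counts:
C(4,1)C(6,5) = 24
C(4,2)C(6,4) = 90
C(4,3)C(6,3) = 80
C(4,4)C(6,2) = 15
Total: 24 + 90 + 80 + 15.

Final answer: 209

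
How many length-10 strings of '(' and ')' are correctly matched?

This is a standard Catalan-number count: the answer is C_n. Here n = 5 (pairs).
C_n = C(2n,n) - C(2n,n+1), so C_{5} = C(10,5) - C(10,6) = 252 - 210.

Final answer: C_{5} = 42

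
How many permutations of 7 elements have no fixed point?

D(n) = (n-1)(D(n-1) + D(n-2)), D(0)=1, D(1)=0.
Building up: D(2)=1, D(3)=2, D(4)=9, D(5)=44, D(6)=265.
D(7) = 6 x (D(6) + D(5)) = 6 x (265 + 44).

Final answer: D(7) = 1854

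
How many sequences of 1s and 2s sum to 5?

Let f(n) count the ways. The last step is size 1 or 2, so f(n) = f(n-1) + f(n-2) with f(1)=1, f(2)=2.
Iterating the recurrence: f(1)=1, f(2)=2, f(3)=3, f(4)=5, f(5)=8.

Final answer: 8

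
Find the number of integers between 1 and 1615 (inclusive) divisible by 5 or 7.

Multiples of 5: 323. Multiples of 7: 230. Of both (lcm=35): 46.
By inclusion-exclusion: 323 + 230 - 46.

Final answer: 507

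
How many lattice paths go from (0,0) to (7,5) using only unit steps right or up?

Each path has 7 right steps and 5 up steps in some order (12 steps total).
Choose which 5 of the 12 steps are up: C(12,5).

Final answer: C(12,5) = 792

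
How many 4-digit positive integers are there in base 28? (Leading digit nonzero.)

Leading digit: 27 options (nonzero). Other 3 digit(s): 28 options each.
Total: 27 x 28^3.

Final answer: 592704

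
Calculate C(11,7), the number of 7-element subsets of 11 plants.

C(11,7) = 11!/(7! x 4!).

Final answer: \binom{11}{7} = 330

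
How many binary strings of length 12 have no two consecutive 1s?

Let a(n) count valid strings. If the last bit is 0 the prefix is any valid string of length n-1; if it is 1 the string must end in 01 with a valid prefix of length n-2. So a(n) = a(n-1) + a(n-2), a(1)=2, a(2)=3.
Computing successive values: a(1)=2, a(2)=3, a(3)=5, a(4)=8, a(5)=13, a(6)=21, a(7)=34, a(8)=55, a(9)=89, a(10)=144, a(11)=233, a(12)=377.

Final answer: 377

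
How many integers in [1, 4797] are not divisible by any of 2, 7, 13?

|div by 2|=2398, |div by 7|=685, |div by 13|=369.
|div by 2&7|=342, |div by 2&13|=184, |div by 7&13|=52, |div by all|=26.
By inclusion-exclusion, divisible by at least one: 2398+685+369-342-184-52+26 = 2900.
Not divisible by any: 4797 - 2900.

Final answer: 1897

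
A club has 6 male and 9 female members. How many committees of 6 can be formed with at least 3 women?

Sum over valid woman counts:
C(9,3)C(6,3) = 1680
C(9,4)C(6,2) = 1890
C(9,5)C(6,1) = 756
C(9,6)C(6,0) = 84
Total: 1680 + 1890 + 756 + 84.

Final answer: 4410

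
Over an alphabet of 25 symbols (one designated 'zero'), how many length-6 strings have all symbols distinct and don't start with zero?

First digit: 24 (nonzero). Second: 24 (not first). Third: 23, etc.
Total: 24 x 24 x 23 x 22 x 21 x 20.

Final answer: 122411520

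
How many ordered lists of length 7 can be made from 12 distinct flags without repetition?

P(12,7) = 12!/(12-7)! = 12!/5!.

Final answer: P(12,7) = 3991680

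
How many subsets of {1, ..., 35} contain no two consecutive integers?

Condition on whether n belongs to the subset: if not, any valid subset of {1, ..., n-1} works (a(n-1)); if so, n-1 is excluded and the rest is a valid subset of {1, ..., n-2} (a(n-2)). Hence a(n) = a(n-1) + a(n-2), a(1)=2, a(2)=3.
Iterating the recurrence: a(1)=2, a(2)=3, a(3)=5, a(4)=8, a(5)=13, a(6)=21, a(7)=34, a(8)=55, a(9)=89, a(10)=144, a(11)=233, a(12)=377, a(13)=610, a(14)=987, a(15)=1597, a(16)=2584, a(17)=4181, a(18)=6765, a(19)=10946, a(20)=17711, a(21)=28657, a(22)=46368, a(23)=75025, a(24)=121393, a(25)=196418, a(26)=317811, a(27)=514229, a(28)=832040, a(29)=1346269, a(30)=2178309, a(31)=3524578, a(32)=5702887, a(33)=9227465, a(34)=14930352, a(35)=24157817.

Final answer: 24157817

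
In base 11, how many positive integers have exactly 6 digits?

These are the integers in [11^5, 11^6), so the count is 11^6 - 11^5 = 10 x 11^5.

Final answer: 1610510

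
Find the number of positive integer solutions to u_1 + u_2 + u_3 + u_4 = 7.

Substitute u'_i = u_i - 1 (so u'_i >= 0). Then sum u'_i = 7 - 4 = 3.
Stars and bars: C(3+4-1, 4-1) = C(6,3).

Final answer: C(6,3) = 20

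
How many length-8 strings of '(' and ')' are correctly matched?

This is counted by the nth Catalan number C_n. Here n = 4 (pairs).
Using C_0 = 1 and C_(k+1) = C_k x 2(2k+1)/(k+2), build up term by term: C_1=1, C_2=2, C_3=5, C_4=14.

Final answer: C_{4} = 14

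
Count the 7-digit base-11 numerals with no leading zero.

These are the integers in [11^6, 11^7), so the count is 11^7 - 11^6 = 10 x 11^6.

Final answer: 17715610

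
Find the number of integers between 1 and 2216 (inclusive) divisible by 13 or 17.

Multiples of 13: 170. Multiples of 17: 130. Of both (lcm=221): 10.
By inclusion-exclusion: 170 + 130 - 10.

Final answer: 290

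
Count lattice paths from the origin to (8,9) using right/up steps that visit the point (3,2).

Paths (0,0)->(3,2): C(5,2) = 10.
Paths (3,2)->(8,9): C(12,7) = 792.
By multiplication principle: 10 x 792.

Final answer: 7920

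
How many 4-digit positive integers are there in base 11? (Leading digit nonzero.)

Leading digit: 10 options (nonzero). Other 3 digit(s): 11 options each.
Total: 10 x 11^3.

Final answer: 13310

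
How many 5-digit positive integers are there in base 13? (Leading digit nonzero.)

These are the integers in [13^4, 13^5), so the count is 13^5 - 13^4 = 12 x 13^4.

Final answer: 342732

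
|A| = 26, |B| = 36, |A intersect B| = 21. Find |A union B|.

|A union B| = |A| + |B| - |A intersect B| = 26 + 36 - 21.

Final answer: 41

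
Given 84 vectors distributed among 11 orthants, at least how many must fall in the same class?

By pigeonhole with 84 objects and 11 categories: ceiling(84/11).

Final answer: 8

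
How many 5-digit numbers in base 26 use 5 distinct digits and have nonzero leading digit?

First digit: 25 (nonzero). Second: 25 (not first). Third: 24, etc.
Total: 25 x 25 x 24 x 23 x 22.

Final answer: 7590000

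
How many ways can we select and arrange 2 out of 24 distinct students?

P(24,2) = 24!/(24-2)! = 24!/22!.

Final answer: P(24,2) = 552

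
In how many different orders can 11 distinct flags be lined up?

The number of ways to arrange 11 distinct objects is 11!.

Final answer: 11! = 39916800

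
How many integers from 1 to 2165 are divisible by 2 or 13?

Multiples of 2: 1082. Multiples of 13: 166. Of both (lcm=26): 83.
By inclusion-exclusion: 1082 + 166 - 83.

Final answer: 1165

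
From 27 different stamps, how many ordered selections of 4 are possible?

P(27,4) = 27!/(27-4)! = 27!/23!.

Final answer: P(27,4) = 421200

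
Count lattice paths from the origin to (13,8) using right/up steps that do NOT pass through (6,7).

Total paths to (13,8): C(21,8) = 203490.
Paths through (6,7): C(13,7) x C(8,1) = 13728.
Avoiding (6,7): 203490 - 13728.

Final answer: 189762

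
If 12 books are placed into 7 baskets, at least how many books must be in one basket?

By the pigeonhole principle: ceiling(12/7).

Final answer: 2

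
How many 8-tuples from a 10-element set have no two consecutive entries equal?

Let g(n) count such strings. g(1) = 10, and each valid string of length n-1 extends in 9 ways (any symbol but the last), so g(n) = 9 g(n-1).
Total: g(8) = 10 x 9^7.

Final answer: 10 x 9^{7} = 47829690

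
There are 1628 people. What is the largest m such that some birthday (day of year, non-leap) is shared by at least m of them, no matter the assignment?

There are 365 possible values for birthday (day of year, non-leap). With 1628 people and 365 categories, by pigeonhole: ceiling(1628/365).

Final answer: 5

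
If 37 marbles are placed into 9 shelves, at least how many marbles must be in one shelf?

By the pigeonhole principle: ceiling(37/9).

Final answer: 5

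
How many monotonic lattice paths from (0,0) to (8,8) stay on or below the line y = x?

Total monotonic paths to (8,8): C(16,8) = 12870.
By the reflection principle, paths that go above the diagonal number C(16,9) = 11440.
Valid Dyck paths: 12870 - 11440.
(Equivalently, C_{8} = C(16,8)/9 = 12870/9.)

Final answer: C_{8} = 1430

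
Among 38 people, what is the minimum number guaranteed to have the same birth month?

There are 12 possible values for birth month. With 38 people and 12 categories, by pigeonhole: ceiling(38/12).

Final answer: 4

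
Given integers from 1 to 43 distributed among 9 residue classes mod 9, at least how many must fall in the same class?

By pigeonhole with 43 objects and 9 categories: ceiling(43/9).

Final answer: 5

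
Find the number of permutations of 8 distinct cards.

The number of ways to arrange 8 distinct objects is 8!.

Final answer: 8! = 40320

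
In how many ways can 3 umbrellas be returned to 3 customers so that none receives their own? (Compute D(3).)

Use the recurrence D(n) = (n-1)(D(n-1) + D(n-2)) with D(0)=1, D(1)=0.
D(2) = 1 x (0 + 1) = 1
D(3) = 2 x (D(2) + D(1)) = 2 x (1 + 0)

Final answer: D(3) = 2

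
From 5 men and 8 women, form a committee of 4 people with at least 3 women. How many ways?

Sum over valid woman counts:
C(8,3)C(5,1) = 280
C(8,4)C(5,0) = 70
Total: 280 + 70.

Final answer: 350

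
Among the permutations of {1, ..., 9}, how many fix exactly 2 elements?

Choose which 2 elements are fixed: C(9,2) = 36.
Derange the remaining 7 using D(j) = (j-1)(D(j-1) + D(j-2)), D(0)=1, D(1)=0: D(2)=1, D(3)=2, D(4)=9, D(5)=44, D(6)=265, D(7)=1854.
Total: 36 x 1854.

Final answer: C(9,2) D(7) = 66744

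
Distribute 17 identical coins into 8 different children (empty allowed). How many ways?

Stars and bars: C(n+k-1, k-1) = C(24,7).

Final answer: C(24,7) = 346104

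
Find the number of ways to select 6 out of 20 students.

C(20,6) = 20!/(6! x 14!).

Final answer: \binom{20}{6} = 38760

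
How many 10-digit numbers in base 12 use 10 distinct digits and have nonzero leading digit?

First digit: 11 (nonzero). Second: 11 (not first). Third: 10, etc.
Total: 11 x 11 x 10 x 9 x 8 x 7 x 6 x 5 x 4 x 3.

Final answer: 219542400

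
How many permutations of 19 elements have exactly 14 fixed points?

Choose which 14 elements are fixed: C(19,14) = 11628.
Derange the remaining 5 using D(j) = (j-1)(D(j-1) + D(j-2)), D(0)=1, D(1)=0: D(2)=1, D(3)=2, D(4)=9, D(5)=44.
Total: 11628 x 44.

Final answer: C(19,14) D(5) = 511632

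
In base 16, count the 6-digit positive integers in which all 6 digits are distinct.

The leading digit has 15 choices (anything but zero); the next has 15 (anything but the first), then 14, and so on, one fewer each time.
Total: 15 x 15 x 14 x 13 x 12 x 11.

Final answer: 5405400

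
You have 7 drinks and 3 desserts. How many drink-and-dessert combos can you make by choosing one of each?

By the multiplication principle: 7 x 3.

Final answer: 21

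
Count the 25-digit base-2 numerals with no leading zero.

These are the integers in [2^24, 2^25), so the count is 2^25 - 2^24 = 1 x 2^24.

Final answer: 16777216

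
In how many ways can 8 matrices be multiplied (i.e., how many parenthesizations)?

The structures are counted by the Catalan number C_n. Here n = 8 - 1 = 7.
C_n = C(2n,n)/(n+1), so C_{7} = C(14,7)/8 = 3432/8.

Final answer: C_{7} = 429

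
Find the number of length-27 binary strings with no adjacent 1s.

Classify by the final bit: ...0 gives a(n-1) strings, ...01 gives a(n-2) strings. Thus a(n) = a(n-1) + a(n-2) with a(1)=2, a(2)=3.
Iterating the recurrence: a(1)=2, a(2)=3, a(3)=5, a(4)=8, a(5)=13, a(6)=21, a(7)=34, a(8)=55, a(9)=89, a(10)=144, a(11)=233, a(12)=377, a(13)=610, a(14)=987, a(15)=1597, a(16)=2584, a(17)=4181, a(18)=6765, a(19)=10946, a(20)=17711, a(21)=28657, a(22)=46368, a(23)=75025, a(24)=121393, a(25)=196418, a(26)=317811, a(27)=514229.

Final answer: 514229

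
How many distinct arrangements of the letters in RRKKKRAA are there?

Letters (A:2, K:3, R:3). Total letters: 8.
Permutations = 8!/(3! x 3! x 2!).

Final answer: 560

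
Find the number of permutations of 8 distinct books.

The number of ways to arrange 8 distinct objects is 8!.

Final answer: 8! = 40320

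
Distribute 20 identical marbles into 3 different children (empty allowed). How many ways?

Stars and bars: C(n+k-1, k-1) = C(22,2).

Final answer: C(22,2) = 231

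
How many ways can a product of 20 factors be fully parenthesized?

This is a standard Catalan-number count: the answer is C_n. Here n = 20 - 1 = 19.
C_n = C(2n,n)/(n+1), so C_{19} = C(38,19)/20 = 35345263800/20.

Final answer: C_{19} = 1767263190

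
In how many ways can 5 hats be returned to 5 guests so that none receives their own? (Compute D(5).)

D(n) = (n-1)(D(n-1) + D(n-2)), D(0)=1, D(1)=0.
D(2) = 1 x (0 + 1) = 1
D(3) = 2 x (1 + 0) = 2
D(4) = 3 x (2 + 1) = 9
D(5) = 4 x (D(4) + D(3)) = 4 x (9 + 2)

Final answer: D(5) = 44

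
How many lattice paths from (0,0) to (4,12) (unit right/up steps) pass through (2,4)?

Paths (0,0)->(2,4): C(6,4) = 15.
Paths (2,4)->(4,12): C(10,8) = 45.
By multiplication principle: 15 x 45.

Final answer: 675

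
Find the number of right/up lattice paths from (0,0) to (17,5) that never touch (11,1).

Total paths to (17,5): C(22,5) = 26334.
Paths through (11,1): C(12,1) x C(10,4) = 2520.
Avoiding (11,1): 26334 - 2520.

Final answer: 23814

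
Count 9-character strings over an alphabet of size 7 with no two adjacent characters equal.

First character: 7 choices. Each subsequent: 6 choices (must differ from the previous one).
Total: 7 x 6^8.

Final answer: 7 x 6^{8} = 11757312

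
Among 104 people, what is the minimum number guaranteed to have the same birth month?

There are 12 possible values for birth month. With 104 people and 12 categories, by pigeonhole: ceiling(104/12).

Final answer: 9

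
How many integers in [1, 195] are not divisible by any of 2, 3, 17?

|div by 2|=97, |div by 3|=65, |div by 17|=11.
|div by 2&3|=32, |div by 2&17|=5, |div by 3&17|=3, |div by all|=1.
By inclusion-exclusion, divisible by at least one: 97+65+11-32-5-3+1 = 134.
Not divisible by any: 195 - 134.

Final answer: 61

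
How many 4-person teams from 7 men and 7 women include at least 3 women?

Sum over valid woman counts:
C(7,3)C(7,1) = 245
C(7,4)C(7,0) = 35
Total: 245 + 35.

Final answer: 280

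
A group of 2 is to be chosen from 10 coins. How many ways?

C(10,2) = 10!/(2! x (10-2)!).

Final answer: C(10,2) = 45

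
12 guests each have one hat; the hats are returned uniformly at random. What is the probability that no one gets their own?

Use the recurrence D(n) = (n-1)(D(n-1) + D(n-2)) with D(0)=1, D(1)=0.
Building up: D(2)=1, D(3)=2, D(4)=9, D(5)=44, D(6)=265, D(7)=1854, D(8)=14833, D(9)=133496, D(10)=1334961, D(11)=14684570, D(12)=176214841.
Total arrangements: 12! = 479001600.
Probability = D(12)/12! = 16019531/43545600.

Final answer: D(12)/12! = 176214841/479001600 = 0.367879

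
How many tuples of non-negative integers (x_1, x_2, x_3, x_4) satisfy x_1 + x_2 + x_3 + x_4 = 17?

Stars and bars with 17 stars and 3 bars:
C(17+4-1, 4-1) = C(20,3).

Final answer: C(20,3) = 1140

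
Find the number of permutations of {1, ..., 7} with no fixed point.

Use the recurrence D(n) = (n-1)(D(n-1) + D(n-2)) with D(0)=1, D(1)=0.
D(2) = 1 x (0 + 1) = 1
D(3) = 2 x (1 + 0) = 2
D(4) = 3 x (2 + 1) = 9
D(5) = 4 x (9 + 2) = 44
D(6) = 5 x (44 + 9) = 265
D(7) = 6 x (D(6) + D(5)) = 6 x (265 + 44)

Final answer: D(7) = 1854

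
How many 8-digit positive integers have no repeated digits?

First digit: 9 (not 0). Second: 9 (not first). Third: 8, etc.
Total: 9 x 9 x 8 x 7 x 6 x 5 x 4 x 3.

Final answer: 1632960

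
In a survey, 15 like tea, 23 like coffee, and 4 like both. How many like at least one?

|A union B| = |A| + |B| - |A intersect B| = 15 + 23 - 4.

Final answer: 34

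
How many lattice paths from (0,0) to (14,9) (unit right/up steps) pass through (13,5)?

Paths (0,0)->(13,5): C(18,5) = 8568.
Paths (13,5)->(14,9): C(5,4) = 5.
By multiplication principle: 8568 x 5.

Final answer: 42840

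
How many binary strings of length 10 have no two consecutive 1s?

Let a(n) count valid strings. If the last bit is 0 the prefix is any valid string of length n-1; if it is 1 the string must end in 01 with a valid prefix of length n-2. So a(n) = a(n-1) + a(n-2), a(1)=2, a(2)=3.
Computing successive values: a(1)=2, a(2)=3, a(3)=5, a(4)=8, a(5)=13, a(6)=21, a(7)=34, a(8)=55, a(9)=89, a(10)=144.

Final answer: 144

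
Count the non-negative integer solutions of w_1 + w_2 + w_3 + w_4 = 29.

Stars and bars with 29 stars and 3 bars:
C(29+4-1, 4-1) = C(32,3).

Final answer: C(32,3) = 4960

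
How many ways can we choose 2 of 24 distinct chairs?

C(24,2) = 24!/(2! x (24-2)!).

Final answer: C(24,2) = 276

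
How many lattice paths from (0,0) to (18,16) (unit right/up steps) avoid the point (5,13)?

Total paths to (18,16): C(34,16) = 2203961430.
Paths through (5,13): C(18,13) x C(16,3) = 4798080.
Avoiding (5,13): 2203961430 - 4798080.

Final answer: 2199163350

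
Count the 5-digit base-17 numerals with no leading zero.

In base 17, the leading digit has 16 choices (1..16); each of the remaining 4 digits has 17 choices.
Total: 16 x 17^4.

Final answer: 1336336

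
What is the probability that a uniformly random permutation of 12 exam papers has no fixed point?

Use the recurrence D(n) = (n-1)(D(n-1) + D(n-2)) with D(0)=1, D(1)=0.
Building up: D(2)=1, D(3)=2, D(4)=9, D(5)=44, D(6)=265, D(7)=1854, D(8)=14833, D(9)=133496, D(10)=1334961, D(11)=14684570, D(12)=176214841.
Total arrangements: 12! = 479001600.
Probability = D(12)/12! = 16019531/43545600.

Final answer: D(12)/12! = 176214841/479001600 = 0.367879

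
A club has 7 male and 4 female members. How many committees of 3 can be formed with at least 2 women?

Sum over valid woman counts:
C(4,2)C(7,1) = 42
C(4,3)C(7,0) = 4
Total: 42 + 4.

Final answer: 46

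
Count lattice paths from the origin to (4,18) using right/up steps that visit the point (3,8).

Paths (0,0)->(3,8): C(11,8) = 165.
Paths (3,8)->(4,18): C(11,10) = 11.
By multiplication principle: 165 x 11.

Final answer: 1815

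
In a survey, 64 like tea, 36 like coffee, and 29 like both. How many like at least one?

|A union B| = |A| + |B| - |A intersect B| = 64 + 36 - 29.

Final answer: 71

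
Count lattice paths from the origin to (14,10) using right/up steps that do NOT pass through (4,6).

Total paths to (14,10): C(24,10) = 1961256.
Paths through (4,6): C(10,6) x C(14,4) = 210210.
Avoiding (4,6): 1961256 - 210210.

Final answer: 1751046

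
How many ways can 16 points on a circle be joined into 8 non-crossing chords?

The structures are counted by the Catalan number C_n. Here n = 16/2 = 8.
C_n = C(2n,n)/(n+1), so C_{8} = C(16,8)/9 = 12870/9.

Final answer: C_{8} = 1430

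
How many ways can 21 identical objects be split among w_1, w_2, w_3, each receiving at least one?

Substitute w'_i = w_i - 1 (so w'_i >= 0). Then sum w'_i = 21 - 3 = 18.
Stars and bars: C(18+3-1, 3-1) = C(20,2).

Final answer: C(20,2) = 190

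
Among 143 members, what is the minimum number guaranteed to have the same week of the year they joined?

There are 52 possible values for week of the year they joined. With 143 members and 52 categories, by pigeonhole: ceiling(143/52).

Final answer: 3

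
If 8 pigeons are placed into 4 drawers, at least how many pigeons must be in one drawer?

By the pigeonhole principle: ceiling(8/4).

Final answer: 2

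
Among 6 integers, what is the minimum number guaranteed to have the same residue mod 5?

There are 5 possible values for residue mod 5. With 6 integers and 5 categories, by pigeonhole: ceiling(6/5).

Final answer: 2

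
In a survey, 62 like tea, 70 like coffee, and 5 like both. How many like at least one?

|A union B| = |A| + |B| - |A intersect B| = 62 + 70 - 5.

Final answer: 127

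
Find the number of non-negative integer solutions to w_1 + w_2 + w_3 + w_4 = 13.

Stars and bars with 13 stars and 3 bars:
C(13+4-1, 4-1) = C(16,3).

Final answer: C(16,3) = 560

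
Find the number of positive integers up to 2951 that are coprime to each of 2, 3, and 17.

|div by 2|=1475, |div by 3|=983, |div by 17|=173.
|div by 2&3|=491, |div by 2&17|=86, |div by 3&17|=57, |div by all|=28.
By inclusion-exclusion, divisible by at least one: 1475+983+173-491-86-57+28 = 2025.
Not divisible by any: 2951 - 2025.

Final answer: 926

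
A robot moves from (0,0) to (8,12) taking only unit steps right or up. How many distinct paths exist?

Each path has 8 right steps and 12 up steps in some order (20 steps total).
Choose which 12 of the 20 steps are up: C(20,12).

Final answer: C(20,12) = 125970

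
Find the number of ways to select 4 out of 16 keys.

C(16,4) = 16!/(4! x 12!).

Final answer: \binom{16}{4} = 1820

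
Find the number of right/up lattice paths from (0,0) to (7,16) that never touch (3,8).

Total paths to (7,16): C(23,16) = 245157.
Paths through (3,8): C(11,8) x C(12,8) = 81675.
Avoiding (3,8): 245157 - 81675.

Final answer: 163482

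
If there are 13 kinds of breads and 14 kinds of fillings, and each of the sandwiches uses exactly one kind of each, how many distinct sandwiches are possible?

By the multiplication principle: 13 x 14.

Final answer: 182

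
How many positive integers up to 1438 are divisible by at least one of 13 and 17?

Multiples of 13: 110. Multiples of 17: 84. Of both (lcm=221): 6.
By inclusion-exclusion: 110 + 84 - 6.

Final answer: 188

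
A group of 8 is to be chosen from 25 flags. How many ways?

C(25,8) = 25!/(8! x 17!).

Final answer: \binom{25}{8} = 1081575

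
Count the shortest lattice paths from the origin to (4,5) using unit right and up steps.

Each path has 4 right steps and 5 up steps in some order (9 steps total).
Choose which 5 of the 9 steps are up: C(9,5).

Final answer: C(9,5) = 126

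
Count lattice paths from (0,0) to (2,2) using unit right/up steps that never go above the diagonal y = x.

Total monotonic paths to (2,2): C(4,2) = 6.
By the reflection principle, paths that go above the diagonal number C(4,3) = 4.
Valid Dyck paths: 6 - 4.
(This is the Catalan number C_{2}.)

Final answer: C_{2} = 2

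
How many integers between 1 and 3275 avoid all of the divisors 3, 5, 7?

|div by 3|=1091, |div by 5|=655, |div by 7|=467.
|div by 3&5|=218, |div by 3&7|=155, |div by 5&7|=93, |div by all|=31.
By inclusion-exclusion, divisible by at least one: 1091+655+467-218-155-93+31 = 1778.
Not divisible by any: 3275 - 1778.

Final answer: 1497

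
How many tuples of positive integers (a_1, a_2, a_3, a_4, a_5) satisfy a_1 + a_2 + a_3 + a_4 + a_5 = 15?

Substitute a'_i = a_i - 1 (so a'_i >= 0). Then sum a'_i = 15 - 5 = 10.
Stars and bars: C(10+5-1, 5-1) = C(14,4).

Final answer: C(14,4) = 1001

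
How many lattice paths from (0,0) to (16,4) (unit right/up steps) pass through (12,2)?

Paths (0,0)->(12,2): C(14,2) = 91.
Paths (12,2)->(16,4): C(6,2) = 15.
By multiplication principle: 91 x 15.

Final answer: 1365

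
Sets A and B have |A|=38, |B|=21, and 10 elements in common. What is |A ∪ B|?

|A union B| = |A| + |B| - |A intersect B| = 38 + 21 - 10.

Final answer: 49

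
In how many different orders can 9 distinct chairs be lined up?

The number of ways to arrange 9 distinct objects is 9!.

Final answer: 9! = 362880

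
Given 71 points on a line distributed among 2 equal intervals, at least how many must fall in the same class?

By pigeonhole with 71 objects and 2 categories: ceiling(71/2).

Final answer: 36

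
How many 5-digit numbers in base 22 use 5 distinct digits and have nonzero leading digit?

The leading digit has 21 choices (anything but zero); the next has 21 (anything but the first), then 20, and so on, one fewer each time.
Total: 21 x 21 x 20 x 19 x 18.

Final answer: 3016440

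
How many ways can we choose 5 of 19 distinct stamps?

C(19,5) = 19!/(5! x (19-5)!).

Final answer: C(19,5) = 11628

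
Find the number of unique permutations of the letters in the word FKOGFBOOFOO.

Letters (B:1, F:3, G:1, K:1, O:5). Total letters: 11.
Permutations = 11!/(5! x 3!).

Final answer: 55440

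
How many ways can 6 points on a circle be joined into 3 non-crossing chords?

The structures are counted by the Catalan number C_n. Here n = 6/2 = 3.
C_n = C(2n,n)/(n+1), so C_{3} = C(6,3)/4 = 20/4.

Final answer: C_{3} = 5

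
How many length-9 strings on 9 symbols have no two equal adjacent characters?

First character: 9 choices. Each subsequent: 8 choices (must differ from the previous one).
Total: 9 x 8^8.

Final answer: 9 x 8^{8} = 150994944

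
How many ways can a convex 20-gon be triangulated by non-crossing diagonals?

This is a standard Catalan-number count: the answer is C_n. Here n = 20 - 2 = 18.
C_n = C(2n,n) - C(2n,n+1), so C_{18} = C(36,18) - C(36,19) = 9075135300 - 8597496600.

Final answer: C_{18} = 477638700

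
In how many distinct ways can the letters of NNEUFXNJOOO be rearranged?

Letters (E:1, F:1, J:1, N:3, O:3, U:1, X:1). Total letters: 11.
Permutations = 11!/(3! x 3!).

Final answer: 1108800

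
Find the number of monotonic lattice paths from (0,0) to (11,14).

Each path has 11 right steps and 14 up steps in some order (25 steps total).
Choose which 14 of the 25 steps are up: C(25,14).

Final answer: C(25,14) = 4457400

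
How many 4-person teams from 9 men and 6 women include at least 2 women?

Sum over valid woman counts:
C(6,2)C(9,2) = 540
C(6,3)C(9,1) = 180
C(6,4)C(9,0) = 15
Total: 540 + 180 + 15.

Final answer: 735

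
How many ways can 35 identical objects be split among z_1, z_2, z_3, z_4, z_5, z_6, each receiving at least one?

Substitute z'_i = z_i - 1 (so z'_i >= 0). Then sum z'_i = 35 - 6 = 29.
Stars and bars: C(29+6-1, 6-1) = C(34,5).

Final answer: C(34,5) = 278256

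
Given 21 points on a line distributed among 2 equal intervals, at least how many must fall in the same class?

By pigeonhole with 21 objects and 2 categories: ceiling(21/2).

Final answer: 11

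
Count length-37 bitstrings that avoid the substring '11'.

Let a(n) count valid strings. If the last bit is 0 the prefix is any valid string of length n-1; if it is 1 the string must end in 01 with a valid prefix of length n-2. So a(n) = a(n-1) + a(n-2), a(1)=2, a(2)=3.
Computing successive values: a(1)=2, a(2)=3, a(3)=5, a(4)=8, a(5)=13, a(6)=21, a(7)=34, a(8)=55, a(9)=89, a(10)=144, a(11)=233, a(12)=377, a(13)=610, a(14)=987, a(15)=1597, a(16)=2584, a(17)=4181, a(18)=6765, a(19)=10946, a(20)=17711, a(21)=28657, a(22)=46368, a(23)=75025, a(24)=121393, a(25)=196418, a(26)=317811, a(27)=514229, a(28)=832040, a(29)=1346269, a(30)=2178309, a(31)=3524578, a(32)=5702887, a(33)=9227465, a(34)=14930352, a(35)=24157817, a(36)=39088169, a(37)=63245986.

Final answer: 63245986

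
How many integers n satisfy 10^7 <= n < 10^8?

These are the integers in [10^7, 10^8), so the count is 10^8 - 10^7 = 9 x 10^7.

Final answer: 90000000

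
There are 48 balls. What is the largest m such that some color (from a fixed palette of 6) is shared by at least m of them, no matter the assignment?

There are 6 possible values for color (from a fixed palette of 6). With 48 balls and 6 categories, by pigeonhole: ceiling(48/6).

Final answer: 8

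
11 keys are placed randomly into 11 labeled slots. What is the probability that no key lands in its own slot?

Use the recurrence D(n) = (n-1)(D(n-1) + D(n-2)) with D(0)=1, D(1)=0.
Building up: D(2)=1, D(3)=2, D(4)=9, D(5)=44, D(6)=265, D(7)=1854, D(8)=14833, D(9)=133496, D(10)=1334961, D(11)=14684570.
Total arrangements: 11! = 39916800.
Probability = D(11)/11! = 1468457/3991680.

Final answer: D(11)/11! = 14684570/39916800 = 0.367879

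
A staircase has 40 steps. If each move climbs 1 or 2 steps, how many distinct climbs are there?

Condition on the final move: it is a 1-step (f(n-1) ways to get there) or a 2-step (f(n-2) ways), so f(n) = f(n-1) + f(n-2), with f(1)=1, f(2)=2.
Building up term by term: f(1)=1, f(2)=2, f(3)=3, f(4)=5, f(5)=8, f(6)=13, f(7)=21, f(8)=34, f(9)=55, f(10)=89, f(11)=144, f(12)=233, f(13)=377, f(14)=610, f(15)=987, f(16)=1597, f(17)=2584, f(18)=4181, f(19)=6765, f(20)=10946, f(21)=17711, f(22)=28657, f(23)=46368, f(24)=75025, f(25)=121393, f(26)=196418, f(27)=317811, f(28)=514229, f(29)=832040, f(30)=1346269, f(31)=2178309, f(32)=3524578, f(33)=5702887, f(34)=9227465, f(35)=14930352, f(36)=24157817, f(37)=39088169, f(38)=63245986, f(39)=102334155, f(40)=165580141.

Final answer: 165580141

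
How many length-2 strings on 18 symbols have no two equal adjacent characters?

First character: 18 choices. Each subsequent: 17 choices (must differ from the previous one).
Total: 18 x 17^1.

Final answer: 18 x 17^{1} = 306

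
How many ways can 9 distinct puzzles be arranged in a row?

The number of ways to arrange 9 distinct objects is 9!.

Final answer: 9! = 362880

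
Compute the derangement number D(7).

Use the recurrence D(n) = (n-1)(D(n-1) + D(n-2)) with D(0)=1, D(1)=0.
Building up: D(2)=1, D(3)=2, D(4)=9, D(5)=44, D(6)=265.
D(7) = 6 x (D(6) + D(5)) = 6 x (265 + 44).

Final answer: D(7) = 1854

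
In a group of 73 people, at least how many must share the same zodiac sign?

There are 12 possible values for zodiac sign. With 73 people and 12 categories, by pigeonhole: ceiling(73/12).

Final answer: 7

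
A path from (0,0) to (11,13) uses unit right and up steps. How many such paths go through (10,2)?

Paths (0,0)->(10,2): C(12,2) = 66.
Paths (10,2)->(11,13): C(12,11) = 12.
By multiplication principle: 66 x 12.

Final answer: 792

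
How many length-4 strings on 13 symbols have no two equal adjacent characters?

First character: 13 choices. Each subsequent: 12 choices (must differ from the previous one).
Total: 13 x 12^3.

Final answer: 13 x 12^{3} = 22464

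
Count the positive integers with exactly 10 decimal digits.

The leading digit cannot be 0 (9 options); the other 9 digits can be anything (10 options each).
Total: 9 x 10^9.

Final answer: 9000000000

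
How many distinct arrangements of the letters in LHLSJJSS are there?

Letters (H:1, J:2, L:2, S:3). Total letters: 8.
Permutations = 8!/(3! x 2! x 2!).

Final answer: 1680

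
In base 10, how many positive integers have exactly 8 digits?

In base 10, the leading digit has 9 choices (1..9); each of the remaining 7 digits has 10 choices.
Total: 9 x 10^7.

Final answer: 90000000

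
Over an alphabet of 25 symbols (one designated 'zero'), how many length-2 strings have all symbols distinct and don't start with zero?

The leading digit has 24 choices (anything but zero); the next has 24 (anything but the first), then 23, and so on, one fewer each time.
Total: 24 x 24.

Final answer: 576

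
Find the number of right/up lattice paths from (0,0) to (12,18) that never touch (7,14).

Total paths to (12,18): C(30,18) = 86493225.
Paths through (7,14): C(21,14) x C(9,4) = 14651280.
Avoiding (7,14): 86493225 - 14651280.

Final answer: 71841945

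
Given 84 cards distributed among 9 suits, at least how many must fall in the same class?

By pigeonhole with 84 objects and 9 categories: ceiling(84/9).

Final answer: 10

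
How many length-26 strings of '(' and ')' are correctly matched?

The structures are counted by the Catalan number C_n. Here n = 13 (pairs).
C_n = (2n)!/(n!(n+1)!), so C_{13} = 26!/(13! x 14!) = C(26,13)/14 = 10400600/14.

Final answer: C_{13} = 742900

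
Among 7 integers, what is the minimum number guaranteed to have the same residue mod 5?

There are 5 possible values for residue mod 5. With 7 integers and 5 categories, by pigeonhole: ceiling(7/5).

Final answer: 2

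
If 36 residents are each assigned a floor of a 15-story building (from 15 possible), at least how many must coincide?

There are 15 possible values for floor of a 15-story building. With 36 residents and 15 categories, by pigeonhole: ceiling(36/15).

Final answer: 3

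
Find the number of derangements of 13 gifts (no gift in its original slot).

D(n) = (n-1)(D(n-1) + D(n-2)), D(0)=1, D(1)=0.
D(2) = 1 x (0 + 1) = 1
D(3) = 2 x (1 + 0) = 2
D(4) = 3 x (2 + 1) = 9
D(5) = 4 x (9 + 2) = 44
D(6) = 5 x (44 + 9) = 265
D(7) = 6 x (265 + 44) = 1854
D(8) = 7 x (1854 + 265) = 14833
D(9) = 8 x (14833 + 1854) = 133496
D(10) = 9 x (133496 + 14833) = 1334961
D(11) = 10 x (1334961 + 133496) = 14684570
D(12) = 11 x (14684570 + 1334961) = 176214841
D(13) = 12 x (D(12) + D(11)) = 12 x (176214841 + 14684570)

Final answer: D(13) = 2290792932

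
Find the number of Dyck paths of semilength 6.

Total monotonic paths to (6,6): C(12,6) = 924.
Reflecting each bad path at its first crossing gives a bijection with paths to (5,7): C(12,7) = 792.
Valid Dyck paths: 924 - 792.
(These counts are the Catalan numbers.)

Final answer: C_{6} = 132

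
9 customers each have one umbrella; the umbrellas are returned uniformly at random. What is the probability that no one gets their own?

Use the recurrence D(n) = (n-1)(D(n-1) + D(n-2)) with D(0)=1, D(1)=0.
Building up: D(2)=1, D(3)=2, D(4)=9, D(5)=44, D(6)=265, D(7)=1854, D(8)=14833, D(9)=133496.
Total arrangements: 9! = 362880.
Probability = D(9)/9! = 16687/45360.

Final answer: D(9)/9! = 133496/362880 = 0.367879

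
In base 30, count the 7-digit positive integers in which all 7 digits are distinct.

The leading digit has 29 choices (anything but zero); the next has 29 (anything but the first), then 28, and so on, one fewer each time.
Total: 29 x 29 x 28 x 27 x 26 x 25 x 24.

Final answer: 9918417600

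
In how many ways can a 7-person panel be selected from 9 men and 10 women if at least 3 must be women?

Sum over valid woman counts:
C(10,3)C(9,4) = 15120
C(10,4)C(9,3) = 17640
C(10,5)C(9,2) = 9072
C(10,6)C(9,1) = 1890
C(10,7)C(9,0) = 120
Total: 15120 + 17640 + 9072 + 1890 + 120.

Final answer: 43842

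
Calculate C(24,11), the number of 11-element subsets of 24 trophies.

C(24,11) = 24!/(11! x 13!).

Final answer: \binom{24}{11} = 2496144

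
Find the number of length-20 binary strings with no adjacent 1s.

Let a(n) count valid strings. If the last bit is 0 the prefix is any valid string of length n-1; if it is 1 the string must end in 01 with a valid prefix of length n-2. So a(n) = a(n-1) + a(n-2), a(1)=2, a(2)=3.
Computing successive values: a(1)=2, a(2)=3, a(3)=5, a(4)=8, a(5)=13, a(6)=21, a(7)=34, a(8)=55, a(9)=89, a(10)=144, a(11)=233, a(12)=377, a(13)=610, a(14)=987, a(15)=1597, a(16)=2584, a(17)=4181, a(18)=6765, a(19)=10946, a(20)=17711.

Final answer: 17711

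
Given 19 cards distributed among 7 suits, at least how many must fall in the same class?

By pigeonhole with 19 objects and 7 categories: ceiling(19/7).

Final answer: 3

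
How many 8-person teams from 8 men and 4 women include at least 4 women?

Sum over valid woman counts:
C(4,4)C(8,4).

Final answer: 70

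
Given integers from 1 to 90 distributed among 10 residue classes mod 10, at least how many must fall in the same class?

By pigeonhole with 90 objects and 10 categories: ceiling(90/10).

Final answer: 9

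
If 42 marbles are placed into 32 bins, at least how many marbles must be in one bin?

By the pigeonhole principle: ceiling(42/32).

Final answer: 2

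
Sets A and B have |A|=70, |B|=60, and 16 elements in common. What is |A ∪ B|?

|A union B| = |A| + |B| - |A intersect B| = 70 + 60 - 16.

Final answer: 114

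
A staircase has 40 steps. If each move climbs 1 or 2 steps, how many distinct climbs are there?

Condition on the final move: it is a 1-step (f(n-1) ways to get there) or a 2-step (f(n-2) ways), so f(n) = f(n-1) + f(n-2), with f(1)=1, f(2)=2.
Building up term by term: f(1)=1, f(2)=2, f(3)=3, f(4)=5, f(5)=8, f(6)=13, f(7)=21, f(8)=34, f(9)=55, f(10)=89, f(11)=144, f(12)=233, f(13)=377, f(14)=610, f(15)=987, f(16)=1597, f(17)=2584, f(18)=4181, f(19)=6765, f(20)=10946, f(21)=17711, f(22)=28657, f(23)=46368, f(24)=75025, f(25)=121393, f(26)=196418, f(27)=317811, f(28)=514229, f(29)=832040, f(30)=1346269, f(31)=2178309, f(32)=3524578, f(33)=5702887, f(34)=9227465, f(35)=14930352, f(36)=24157817, f(37)=39088169, f(38)=63245986, f(39)=102334155, f(40)=165580141.

Final answer: 165580141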